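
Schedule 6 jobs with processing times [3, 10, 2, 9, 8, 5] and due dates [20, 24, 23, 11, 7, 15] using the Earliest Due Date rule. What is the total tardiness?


Sort by due date (EDD order): [(8, 7), (9, 11), (5, 15), (3, 20), (2, 23), (10, 24)]
Compute completion times and tardiness:
  Job 1: p=8, d=7, C=8, tardiness=max(0,8-7)=1
  Job 2: p=9, d=11, C=17, tardiness=max(0,17-11)=6
  Job 3: p=5, d=15, C=22, tardiness=max(0,22-15)=7
  Job 4: p=3, d=20, C=25, tardiness=max(0,25-20)=5
  Job 5: p=2, d=23, C=27, tardiness=max(0,27-23)=4
  Job 6: p=10, d=24, C=37, tardiness=max(0,37-24)=13
Total tardiness = 36

36


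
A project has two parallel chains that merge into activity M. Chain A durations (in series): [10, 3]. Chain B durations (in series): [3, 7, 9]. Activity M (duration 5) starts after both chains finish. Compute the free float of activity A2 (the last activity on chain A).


ES(A2) = sum of predecessors on chain A = 10
EF(A2) = ES + duration = 10 + 3 = 13
Successor of A2 is M. ES(M) = max(sum(A), sum(B)) = max(13, 19) = 19
Free float = ES(successor) - EF(current) = 19 - 13 = 6

6


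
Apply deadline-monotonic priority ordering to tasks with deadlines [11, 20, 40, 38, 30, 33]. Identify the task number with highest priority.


Sort tasks by relative deadline (ascending):
  Task 1: deadline = 11
  Task 2: deadline = 20
  Task 5: deadline = 30
  Task 6: deadline = 33
  Task 4: deadline = 38
  Task 3: deadline = 40
Priority order (highest first): [1, 2, 5, 6, 4, 3]
Highest priority task = 1

1


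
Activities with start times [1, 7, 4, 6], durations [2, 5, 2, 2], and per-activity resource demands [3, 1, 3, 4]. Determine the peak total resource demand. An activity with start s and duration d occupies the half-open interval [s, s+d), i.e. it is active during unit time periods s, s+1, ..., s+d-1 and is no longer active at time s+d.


Each activity i is active on [start_i, start_i + duration_i).
Compute total resource usage per time slot:
  t=0: active resources = [], total = 0
  t=1: active resources = [3], total = 3
  t=2: active resources = [3], total = 3
  t=3: active resources = [], total = 0
  t=4: active resources = [3], total = 3
  t=5: active resources = [3], total = 3
  t=6: active resources = [4], total = 4
  t=7: active resources = [1, 4], total = 5
  t=8: active resources = [1], total = 1
  t=9: active resources = [1], total = 1
  t=10: active resources = [1], total = 1
  t=11: active resources = [1], total = 1
Peak resource demand = 5

5


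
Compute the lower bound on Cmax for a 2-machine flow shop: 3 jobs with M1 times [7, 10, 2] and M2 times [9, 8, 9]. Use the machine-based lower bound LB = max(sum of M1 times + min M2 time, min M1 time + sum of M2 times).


LB1 = sum(M1 times) + min(M2 times) = 19 + 8 = 27
LB2 = min(M1 times) + sum(M2 times) = 2 + 26 = 28
Lower bound = max(LB1, LB2) = max(27, 28) = 28

28


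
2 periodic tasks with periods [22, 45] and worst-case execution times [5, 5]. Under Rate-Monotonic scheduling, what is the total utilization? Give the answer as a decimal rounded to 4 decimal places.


Compute individual utilizations (exact fractions):
  Task 1: C/T = 5/22 (approx. 0.2273)
  Task 2: C/T = 5/45 = 1/9 (approx. 0.1111)
Total utilization U = 5/22 + 1/9 = 67/198
Rounded to 4 decimal places: U = 0.3384
RM (Liu & Layland) bound for 2 tasks = 0.828427; compare with U = 67/198 (approx. 0.338384)
U <= bound, so schedulable by RM sufficient condition.

0.3384


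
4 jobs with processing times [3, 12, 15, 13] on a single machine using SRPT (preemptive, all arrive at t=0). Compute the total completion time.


Since all jobs arrive at t=0, SRPT equals SPT ordering.
SPT order: [3, 12, 13, 15]
Completion times:
  Job 1: p=3, C=3
  Job 2: p=12, C=15
  Job 3: p=13, C=28
  Job 4: p=15, C=43
Total completion time = 3 + 15 + 28 + 43 = 89

89


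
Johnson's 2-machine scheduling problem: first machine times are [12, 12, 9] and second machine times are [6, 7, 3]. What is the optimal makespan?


Apply Johnson's rule:
  Group 1 (a <= b): []
  Group 2 (a > b): [(2, 12, 7), (1, 12, 6), (3, 9, 3)]
Optimal job order: [2, 1, 3]
Schedule:
  Job 2: M1 done at 12, M2 done at 19
  Job 1: M1 done at 24, M2 done at 30
  Job 3: M1 done at 33, M2 done at 36
Makespan = 36

36


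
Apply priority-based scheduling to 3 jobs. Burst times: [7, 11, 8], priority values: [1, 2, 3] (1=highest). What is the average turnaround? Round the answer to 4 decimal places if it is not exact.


Sort by priority (ascending = highest first):
Order: [(1, 7), (2, 11), (3, 8)]
Completion times:
  Priority 1, burst=7, C=7
  Priority 2, burst=11, C=18
  Priority 3, burst=8, C=26
Average turnaround = 51/3 = 17.0

17.0


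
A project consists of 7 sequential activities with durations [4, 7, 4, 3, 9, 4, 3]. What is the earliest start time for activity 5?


Activity 5 starts after activities 1 through 4 complete.
Predecessor durations: [4, 7, 4, 3]
ES = 4 + 7 + 4 + 3 = 18

18


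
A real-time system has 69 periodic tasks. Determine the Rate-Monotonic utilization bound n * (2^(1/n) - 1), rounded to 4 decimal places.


Compute 2^(1/69) = 1.0100962378
Subtract 1: 1.0100962378 - 1 = 0.0100962378
Multiply by n: 69 * 0.0100962378 = 0.6966404082
Round to 4 dp: 0.6966

0.6966


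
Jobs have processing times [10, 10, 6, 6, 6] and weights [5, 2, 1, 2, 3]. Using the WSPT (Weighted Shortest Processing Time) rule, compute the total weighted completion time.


Compute p/w ratios and sort ascending (WSPT): [(10, 5), (6, 3), (6, 2), (10, 2), (6, 1)]
Compute weighted completion times:
  Job (p=10,w=5): C=10, w*C=5*10=50
  Job (p=6,w=3): C=16, w*C=3*16=48
  Job (p=6,w=2): C=22, w*C=2*22=44
  Job (p=10,w=2): C=32, w*C=2*32=64
  Job (p=6,w=1): C=38, w*C=1*38=38
Total weighted completion time = 244

244


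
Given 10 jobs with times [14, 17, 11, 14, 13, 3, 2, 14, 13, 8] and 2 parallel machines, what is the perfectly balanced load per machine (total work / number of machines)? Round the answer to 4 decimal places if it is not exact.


Total processing time = 14 + 17 + 11 + 14 + 13 + 3 + 2 + 14 + 13 + 8 = 109
Number of machines = 2
Ideal balanced load = 109 / 2 = 54.5

54.5


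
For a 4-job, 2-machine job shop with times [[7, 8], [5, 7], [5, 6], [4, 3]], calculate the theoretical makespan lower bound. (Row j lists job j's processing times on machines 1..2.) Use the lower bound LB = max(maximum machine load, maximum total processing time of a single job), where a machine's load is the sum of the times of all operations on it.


Machine loads:
  Machine 1: 7 + 5 + 5 + 4 = 21
  Machine 2: 8 + 7 + 6 + 3 = 24
Max machine load = 24
Job totals:
  Job 1: 15
  Job 2: 12
  Job 3: 11
  Job 4: 7
Max job total = 15
Lower bound = max(24, 15) = 24

24


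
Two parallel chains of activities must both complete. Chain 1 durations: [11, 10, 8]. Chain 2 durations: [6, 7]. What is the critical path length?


Path A total = 11 + 10 + 8 = 29
Path B total = 6 + 7 = 13
Critical path = longest path = max(29, 13) = 29

29


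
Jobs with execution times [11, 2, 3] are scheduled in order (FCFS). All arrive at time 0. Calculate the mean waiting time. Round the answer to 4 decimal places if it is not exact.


FCFS order (as given): [11, 2, 3]
Waiting times:
  Job 1: wait = 0
  Job 2: wait = 11
  Job 3: wait = 13
Sum of waiting times = 24
Average waiting time = 24/3 = 8.0

8.0


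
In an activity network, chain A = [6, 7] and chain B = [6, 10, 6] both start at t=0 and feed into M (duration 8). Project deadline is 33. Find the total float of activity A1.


Forward pass: ES(A1) = sum of predecessors on chain A = 0
EF = ES + duration = 0 + 6 = 6
Backward pass: LF(M) = deadline = 33; LS(M) = 33 - 8 = 25
LF(A1) = LS(M) - sum(successors on chain A) = 25 - 7 = 18
LS = LF - duration = 18 - 6 = 12
Total float = LS - ES = 12 - 0 = 12

12


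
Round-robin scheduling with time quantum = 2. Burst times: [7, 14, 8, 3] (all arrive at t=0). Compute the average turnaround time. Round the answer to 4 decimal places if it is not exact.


Time quantum = 2
Execution trace:
  J1 runs 2 units, time = 2
  J2 runs 2 units, time = 4
  J3 runs 2 units, time = 6
  J4 runs 2 units, time = 8
  J1 runs 2 units, time = 10
  J2 runs 2 units, time = 12
  J3 runs 2 units, time = 14
  J4 runs 1 units, time = 15
  J1 runs 2 units, time = 17
  J2 runs 2 units, time = 19
  J3 runs 2 units, time = 21
  J1 runs 1 units, time = 22
  J2 runs 2 units, time = 24
  J3 runs 2 units, time = 26
  J2 runs 2 units, time = 28
  J2 runs 2 units, time = 30
  J2 runs 2 units, time = 32
Finish times: [22, 32, 26, 15]
Average turnaround = 95/4 = 23.75

23.75


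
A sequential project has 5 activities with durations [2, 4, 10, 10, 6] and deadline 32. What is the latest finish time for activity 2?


LF(activity 2) = deadline - sum of successor durations
Successors: activities 3 through 5 with durations [10, 10, 6]
Sum of successor durations = 26
LF = 32 - 26 = 6

6


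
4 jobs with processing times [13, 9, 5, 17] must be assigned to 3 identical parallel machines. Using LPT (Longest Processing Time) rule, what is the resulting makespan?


Sort jobs in decreasing order (LPT): [17, 13, 9, 5]
Assign each job to the least loaded machine:
  Machine 1: jobs [17], load = 17
  Machine 2: jobs [13], load = 13
  Machine 3: jobs [9, 5], load = 14
Makespan = max load = 17

17


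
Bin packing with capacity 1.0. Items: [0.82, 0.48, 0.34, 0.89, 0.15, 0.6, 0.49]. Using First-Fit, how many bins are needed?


Place items sequentially using First-Fit:
  Item 0.82 -> new Bin 1
  Item 0.48 -> new Bin 2
  Item 0.34 -> Bin 2 (now 0.82)
  Item 0.89 -> new Bin 3
  Item 0.15 -> Bin 1 (now 0.97)
  Item 0.6 -> new Bin 4
  Item 0.49 -> new Bin 5
Total bins used = 5

5


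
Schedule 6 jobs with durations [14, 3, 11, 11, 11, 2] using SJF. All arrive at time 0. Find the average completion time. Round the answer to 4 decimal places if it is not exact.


SJF order (ascending): [2, 3, 11, 11, 11, 14]
Completion times:
  Job 1: burst=2, C=2
  Job 2: burst=3, C=5
  Job 3: burst=11, C=16
  Job 4: burst=11, C=27
  Job 5: burst=11, C=38
  Job 6: burst=14, C=52
Average completion = 140/6 = 23.3333

23.3333


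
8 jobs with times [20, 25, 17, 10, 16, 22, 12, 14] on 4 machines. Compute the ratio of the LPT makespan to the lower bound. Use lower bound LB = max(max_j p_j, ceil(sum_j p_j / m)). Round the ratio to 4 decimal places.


LPT order: [25, 22, 20, 17, 16, 14, 12, 10]
Machine loads after assignment: [35, 34, 34, 33]
LPT makespan = 35
Lower bound = max(max_job, ceil(total/4)) = max(25, 34) = 34
Ratio = 35 / 34 = 1.0294

1.0294


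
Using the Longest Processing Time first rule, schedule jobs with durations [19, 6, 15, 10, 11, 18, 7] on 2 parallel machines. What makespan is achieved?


Sort jobs in decreasing order (LPT): [19, 18, 15, 11, 10, 7, 6]
Assign each job to the least loaded machine:
  Machine 1: jobs [19, 11, 10, 6], load = 46
  Machine 2: jobs [18, 15, 7], load = 40
Makespan = max load = 46

46


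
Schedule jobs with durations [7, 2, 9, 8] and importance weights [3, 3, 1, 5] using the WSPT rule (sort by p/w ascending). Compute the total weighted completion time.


Compute p/w ratios and sort ascending (WSPT): [(2, 3), (8, 5), (7, 3), (9, 1)]
Compute weighted completion times:
  Job (p=2,w=3): C=2, w*C=3*2=6
  Job (p=8,w=5): C=10, w*C=5*10=50
  Job (p=7,w=3): C=17, w*C=3*17=51
  Job (p=9,w=1): C=26, w*C=1*26=26
Total weighted completion time = 133

133


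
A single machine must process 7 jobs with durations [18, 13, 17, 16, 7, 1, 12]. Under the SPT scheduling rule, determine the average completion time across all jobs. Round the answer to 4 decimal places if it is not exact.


Sort jobs by processing time (SPT order): [1, 7, 12, 13, 16, 17, 18]
Compute completion times sequentially:
  Job 1: processing = 1, completes at 1
  Job 2: processing = 7, completes at 8
  Job 3: processing = 12, completes at 20
  Job 4: processing = 13, completes at 33
  Job 5: processing = 16, completes at 49
  Job 6: processing = 17, completes at 66
  Job 7: processing = 18, completes at 84
Sum of completion times = 261
Average completion time = 261/7 = 37.2857

37.2857


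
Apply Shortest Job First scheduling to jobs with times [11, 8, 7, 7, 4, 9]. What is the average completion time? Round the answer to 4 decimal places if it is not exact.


SJF order (ascending): [4, 7, 7, 8, 9, 11]
Completion times:
  Job 1: burst=4, C=4
  Job 2: burst=7, C=11
  Job 3: burst=7, C=18
  Job 4: burst=8, C=26
  Job 5: burst=9, C=35
  Job 6: burst=11, C=46
Average completion = 140/6 = 23.3333

23.3333


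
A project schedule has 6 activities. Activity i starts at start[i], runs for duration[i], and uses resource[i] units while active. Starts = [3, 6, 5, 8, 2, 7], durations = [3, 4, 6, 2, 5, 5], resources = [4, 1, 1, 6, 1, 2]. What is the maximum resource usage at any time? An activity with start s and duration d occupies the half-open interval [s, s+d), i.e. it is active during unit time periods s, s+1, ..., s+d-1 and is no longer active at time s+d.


Each activity i is active on [start_i, start_i + duration_i).
Compute total resource usage per time slot:
  t=0: active resources = [], total = 0
  t=1: active resources = [], total = 0
  t=2: active resources = [1], total = 1
  t=3: active resources = [4, 1], total = 5
  t=4: active resources = [4, 1], total = 5
  t=5: active resources = [4, 1, 1], total = 6
  t=6: active resources = [1, 1, 1], total = 3
  t=7: active resources = [1, 1, 2], total = 4
  t=8: active resources = [1, 1, 6, 2], total = 10
  t=9: active resources = [1, 1, 6, 2], total = 10
  t=10: active resources = [1, 2], total = 3
  t=11: active resources = [2], total = 2
Peak resource demand = 10

10


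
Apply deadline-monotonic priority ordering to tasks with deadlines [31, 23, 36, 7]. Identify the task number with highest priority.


Sort tasks by relative deadline (ascending):
  Task 4: deadline = 7
  Task 2: deadline = 23
  Task 1: deadline = 31
  Task 3: deadline = 36
Priority order (highest first): [4, 2, 1, 3]
Highest priority task = 4

4


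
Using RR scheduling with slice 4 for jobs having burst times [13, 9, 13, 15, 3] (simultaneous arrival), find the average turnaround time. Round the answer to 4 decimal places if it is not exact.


Time quantum = 4
Execution trace:
  J1 runs 4 units, time = 4
  J2 runs 4 units, time = 8
  J3 runs 4 units, time = 12
  J4 runs 4 units, time = 16
  J5 runs 3 units, time = 19
  J1 runs 4 units, time = 23
  J2 runs 4 units, time = 27
  J3 runs 4 units, time = 31
  J4 runs 4 units, time = 35
  J1 runs 4 units, time = 39
  J2 runs 1 units, time = 40
  J3 runs 4 units, time = 44
  J4 runs 4 units, time = 48
  J1 runs 1 units, time = 49
  J3 runs 1 units, time = 50
  J4 runs 3 units, time = 53
Finish times: [49, 40, 50, 53, 19]
Average turnaround = 211/5 = 42.2

42.2


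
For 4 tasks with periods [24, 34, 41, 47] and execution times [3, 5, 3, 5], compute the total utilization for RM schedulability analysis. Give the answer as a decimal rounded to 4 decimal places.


Compute individual utilizations (exact fractions):
  Task 1: C/T = 3/24 = 1/8 (approx. 0.125)
  Task 2: C/T = 5/34 (approx. 0.1471)
  Task 3: C/T = 3/41 (approx. 0.0732)
  Task 4: C/T = 5/47 (approx. 0.1064)
Total utilization U = 1/8 + 5/34 + 3/41 + 5/47 = 118355/262072
Rounded to 4 decimal places: U = 0.4516
RM (Liu & Layland) bound for 4 tasks = 0.756828; compare with U = 118355/262072 (approx. 0.451613)
U <= bound, so schedulable by RM sufficient condition.

0.4516


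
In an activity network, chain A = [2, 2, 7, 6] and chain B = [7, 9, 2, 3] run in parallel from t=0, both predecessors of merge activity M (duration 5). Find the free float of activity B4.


ES(B4) = sum of predecessors on chain B = 18
EF(B4) = ES + duration = 18 + 3 = 21
Successor of B4 is M. ES(M) = max(sum(A), sum(B)) = max(17, 21) = 21
Free float = ES(successor) - EF(current) = 21 - 21 = 0

0


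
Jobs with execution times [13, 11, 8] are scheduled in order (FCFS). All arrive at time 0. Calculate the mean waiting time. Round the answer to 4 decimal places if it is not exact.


FCFS order (as given): [13, 11, 8]
Waiting times:
  Job 1: wait = 0
  Job 2: wait = 13
  Job 3: wait = 24
Sum of waiting times = 37
Average waiting time = 37/3 = 12.3333

12.3333


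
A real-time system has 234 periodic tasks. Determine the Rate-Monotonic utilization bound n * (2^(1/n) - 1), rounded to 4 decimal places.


Compute 2^(1/234) = 1.0029665590
Subtract 1: 1.0029665590 - 1 = 0.0029665590
Multiply by n: 234 * 0.0029665590 = 0.6941748060
Round to 4 dp: 0.6942

0.6942


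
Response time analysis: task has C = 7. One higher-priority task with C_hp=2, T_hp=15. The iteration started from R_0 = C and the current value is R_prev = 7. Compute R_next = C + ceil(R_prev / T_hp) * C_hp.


R_next = C + ceil(R_prev / T_hp) * C_hp
ceil(7 / 15) = ceil(0.4667) = 1
Interference = 1 * 2 = 2
R_next = 7 + 2 = 9

9


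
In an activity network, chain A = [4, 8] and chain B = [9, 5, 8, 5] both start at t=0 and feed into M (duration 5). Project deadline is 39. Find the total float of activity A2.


Forward pass: ES(A2) = sum of predecessors on chain A = 4
EF = ES + duration = 4 + 8 = 12
Backward pass: LF(M) = deadline = 39; LS(M) = 39 - 5 = 34
LF(A2) = LS(M) - sum(successors on chain A) = 34 - 0 = 34
LS = LF - duration = 34 - 8 = 26
Total float = LS - ES = 26 - 4 = 22

22


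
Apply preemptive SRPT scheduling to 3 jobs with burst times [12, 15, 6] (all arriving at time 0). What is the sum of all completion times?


Since all jobs arrive at t=0, SRPT equals SPT ordering.
SPT order: [6, 12, 15]
Completion times:
  Job 1: p=6, C=6
  Job 2: p=12, C=18
  Job 3: p=15, C=33
Total completion time = 6 + 18 + 33 = 57

57


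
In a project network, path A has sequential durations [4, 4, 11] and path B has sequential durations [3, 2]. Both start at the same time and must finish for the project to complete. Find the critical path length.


Path A total = 4 + 4 + 11 = 19
Path B total = 3 + 2 = 5
Critical path = longest path = max(19, 5) = 19

19


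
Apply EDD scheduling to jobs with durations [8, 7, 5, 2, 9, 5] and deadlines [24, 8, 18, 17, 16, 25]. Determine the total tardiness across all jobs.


Sort by due date (EDD order): [(7, 8), (9, 16), (2, 17), (5, 18), (8, 24), (5, 25)]
Compute completion times and tardiness:
  Job 1: p=7, d=8, C=7, tardiness=max(0,7-8)=0
  Job 2: p=9, d=16, C=16, tardiness=max(0,16-16)=0
  Job 3: p=2, d=17, C=18, tardiness=max(0,18-17)=1
  Job 4: p=5, d=18, C=23, tardiness=max(0,23-18)=5
  Job 5: p=8, d=24, C=31, tardiness=max(0,31-24)=7
  Job 6: p=5, d=25, C=36, tardiness=max(0,36-25)=11
Total tardiness = 24

24


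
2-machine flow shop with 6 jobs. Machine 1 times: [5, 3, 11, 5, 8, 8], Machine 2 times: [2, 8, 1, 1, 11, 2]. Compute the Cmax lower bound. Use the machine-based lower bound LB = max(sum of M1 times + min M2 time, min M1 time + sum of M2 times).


LB1 = sum(M1 times) + min(M2 times) = 40 + 1 = 41
LB2 = min(M1 times) + sum(M2 times) = 3 + 25 = 28
Lower bound = max(LB1, LB2) = max(41, 28) = 41

41


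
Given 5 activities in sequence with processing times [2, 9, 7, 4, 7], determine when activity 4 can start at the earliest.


Activity 4 starts after activities 1 through 3 complete.
Predecessor durations: [2, 9, 7]
ES = 2 + 9 + 7 = 18

18


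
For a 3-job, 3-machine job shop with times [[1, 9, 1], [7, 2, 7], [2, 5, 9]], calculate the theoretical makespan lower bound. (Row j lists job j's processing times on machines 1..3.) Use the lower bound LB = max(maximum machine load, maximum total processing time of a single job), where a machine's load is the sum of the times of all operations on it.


Machine loads:
  Machine 1: 1 + 7 + 2 = 10
  Machine 2: 9 + 2 + 5 = 16
  Machine 3: 1 + 7 + 9 = 17
Max machine load = 17
Job totals:
  Job 1: 11
  Job 2: 16
  Job 3: 16
Max job total = 16
Lower bound = max(17, 16) = 17

17


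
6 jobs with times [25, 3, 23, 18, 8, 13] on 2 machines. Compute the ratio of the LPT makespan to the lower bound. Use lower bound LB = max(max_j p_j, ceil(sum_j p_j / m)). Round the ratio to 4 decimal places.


LPT order: [25, 23, 18, 13, 8, 3]
Machine loads after assignment: [46, 44]
LPT makespan = 46
Lower bound = max(max_job, ceil(total/2)) = max(25, 45) = 45
Ratio = 46 / 45 = 1.0222

1.0222


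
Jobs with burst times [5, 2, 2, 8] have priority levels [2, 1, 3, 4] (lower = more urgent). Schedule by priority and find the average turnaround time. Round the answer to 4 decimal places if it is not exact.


Sort by priority (ascending = highest first):
Order: [(1, 2), (2, 5), (3, 2), (4, 8)]
Completion times:
  Priority 1, burst=2, C=2
  Priority 2, burst=5, C=7
  Priority 3, burst=2, C=9
  Priority 4, burst=8, C=17
Average turnaround = 35/4 = 8.75

8.75


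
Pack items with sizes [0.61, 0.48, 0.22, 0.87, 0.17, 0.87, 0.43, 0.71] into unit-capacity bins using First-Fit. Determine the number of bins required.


Place items sequentially using First-Fit:
  Item 0.61 -> new Bin 1
  Item 0.48 -> new Bin 2
  Item 0.22 -> Bin 1 (now 0.83)
  Item 0.87 -> new Bin 3
  Item 0.17 -> Bin 1 (now 1.0)
  Item 0.87 -> new Bin 4
  Item 0.43 -> Bin 2 (now 0.91)
  Item 0.71 -> new Bin 5
Total bins used = 5

5


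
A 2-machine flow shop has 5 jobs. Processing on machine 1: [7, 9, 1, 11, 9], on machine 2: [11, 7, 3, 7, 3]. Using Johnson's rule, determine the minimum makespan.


Apply Johnson's rule:
  Group 1 (a <= b): [(3, 1, 3), (1, 7, 11)]
  Group 2 (a > b): [(2, 9, 7), (4, 11, 7), (5, 9, 3)]
Optimal job order: [3, 1, 2, 4, 5]
Schedule:
  Job 3: M1 done at 1, M2 done at 4
  Job 1: M1 done at 8, M2 done at 19
  Job 2: M1 done at 17, M2 done at 26
  Job 4: M1 done at 28, M2 done at 35
  Job 5: M1 done at 37, M2 done at 40
Makespan = 40

40


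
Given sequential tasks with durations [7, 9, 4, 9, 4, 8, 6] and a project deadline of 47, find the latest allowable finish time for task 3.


LF(activity 3) = deadline - sum of successor durations
Successors: activities 4 through 7 with durations [9, 4, 8, 6]
Sum of successor durations = 27
LF = 47 - 27 = 20

20


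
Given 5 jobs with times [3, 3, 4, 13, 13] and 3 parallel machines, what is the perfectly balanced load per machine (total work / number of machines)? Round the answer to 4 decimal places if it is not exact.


Total processing time = 3 + 3 + 4 + 13 + 13 = 36
Number of machines = 3
Ideal balanced load = 36 / 3 = 12.0

12.0


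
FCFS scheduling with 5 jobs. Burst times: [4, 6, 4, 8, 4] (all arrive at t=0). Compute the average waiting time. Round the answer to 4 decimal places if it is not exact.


FCFS order (as given): [4, 6, 4, 8, 4]
Waiting times:
  Job 1: wait = 0
  Job 2: wait = 4
  Job 3: wait = 10
  Job 4: wait = 14
  Job 5: wait = 22
Sum of waiting times = 50
Average waiting time = 50/5 = 10.0

10.0


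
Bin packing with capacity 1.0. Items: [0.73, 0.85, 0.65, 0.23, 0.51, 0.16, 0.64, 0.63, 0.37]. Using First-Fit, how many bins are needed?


Place items sequentially using First-Fit:
  Item 0.73 -> new Bin 1
  Item 0.85 -> new Bin 2
  Item 0.65 -> new Bin 3
  Item 0.23 -> Bin 1 (now 0.96)
  Item 0.51 -> new Bin 4
  Item 0.16 -> Bin 3 (now 0.81)
  Item 0.64 -> new Bin 5
  Item 0.63 -> new Bin 6
  Item 0.37 -> Bin 4 (now 0.88)
Total bins used = 6

6


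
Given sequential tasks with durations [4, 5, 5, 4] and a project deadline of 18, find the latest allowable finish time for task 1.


LF(activity 1) = deadline - sum of successor durations
Successors: activities 2 through 4 with durations [5, 5, 4]
Sum of successor durations = 14
LF = 18 - 14 = 4

4


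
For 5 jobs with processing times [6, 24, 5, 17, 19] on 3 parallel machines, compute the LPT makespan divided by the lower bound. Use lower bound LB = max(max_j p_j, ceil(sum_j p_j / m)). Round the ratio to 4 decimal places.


LPT order: [24, 19, 17, 6, 5]
Machine loads after assignment: [24, 24, 23]
LPT makespan = 24
Lower bound = max(max_job, ceil(total/3)) = max(24, 24) = 24
Ratio = 24 / 24 = 1.0

1.0


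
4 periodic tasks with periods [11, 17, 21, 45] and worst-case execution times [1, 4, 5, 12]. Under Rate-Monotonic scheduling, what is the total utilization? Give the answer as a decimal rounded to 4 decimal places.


Compute individual utilizations (exact fractions):
  Task 1: C/T = 1/11 (approx. 0.0909)
  Task 2: C/T = 4/17 (approx. 0.2353)
  Task 3: C/T = 5/21 (approx. 0.2381)
  Task 4: C/T = 12/45 = 4/15 (approx. 0.2667)
Total utilization U = 1/11 + 4/17 + 5/21 + 4/15 = 16316/19635
Rounded to 4 decimal places: U = 0.8310
RM (Liu & Layland) bound for 4 tasks = 0.756828; compare with U = 16316/19635 (approx. 0.830965)
bound < U <= 1, so the RM sufficient condition is not met (inconclusive; an exact test such as response-time analysis is needed).

0.8310


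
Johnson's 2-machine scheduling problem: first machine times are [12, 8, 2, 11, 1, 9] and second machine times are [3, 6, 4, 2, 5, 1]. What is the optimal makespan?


Apply Johnson's rule:
  Group 1 (a <= b): [(5, 1, 5), (3, 2, 4)]
  Group 2 (a > b): [(2, 8, 6), (1, 12, 3), (4, 11, 2), (6, 9, 1)]
Optimal job order: [5, 3, 2, 1, 4, 6]
Schedule:
  Job 5: M1 done at 1, M2 done at 6
  Job 3: M1 done at 3, M2 done at 10
  Job 2: M1 done at 11, M2 done at 17
  Job 1: M1 done at 23, M2 done at 26
  Job 4: M1 done at 34, M2 done at 36
  Job 6: M1 done at 43, M2 done at 44
Makespan = 44

44


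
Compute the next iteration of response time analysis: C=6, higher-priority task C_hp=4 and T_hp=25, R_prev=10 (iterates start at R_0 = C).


R_next = C + ceil(R_prev / T_hp) * C_hp
ceil(10 / 25) = ceil(0.4) = 1
Interference = 1 * 4 = 4
R_next = 6 + 4 = 10
R_next = R_prev, so the iteration has converged (response time = 10).

10


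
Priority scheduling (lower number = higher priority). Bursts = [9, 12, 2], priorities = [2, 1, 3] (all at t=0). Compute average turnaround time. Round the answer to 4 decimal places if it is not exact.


Sort by priority (ascending = highest first):
Order: [(1, 12), (2, 9), (3, 2)]
Completion times:
  Priority 1, burst=12, C=12
  Priority 2, burst=9, C=21
  Priority 3, burst=2, C=23
Average turnaround = 56/3 = 18.6667

18.6667


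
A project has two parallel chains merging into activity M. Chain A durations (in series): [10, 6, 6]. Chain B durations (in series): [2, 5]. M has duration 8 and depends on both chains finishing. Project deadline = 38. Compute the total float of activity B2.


Forward pass: ES(B2) = sum of predecessors on chain B = 2
EF = ES + duration = 2 + 5 = 7
Backward pass: LF(M) = deadline = 38; LS(M) = 38 - 8 = 30
LF(B2) = LS(M) - sum(successors on chain B) = 30 - 0 = 30
LS = LF - duration = 30 - 5 = 25
Total float = LS - ES = 25 - 2 = 23

23


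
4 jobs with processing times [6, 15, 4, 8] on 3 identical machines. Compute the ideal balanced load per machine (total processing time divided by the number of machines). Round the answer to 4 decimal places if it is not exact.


Total processing time = 6 + 15 + 4 + 8 = 33
Number of machines = 3
Ideal balanced load = 33 / 3 = 11.0

11.0


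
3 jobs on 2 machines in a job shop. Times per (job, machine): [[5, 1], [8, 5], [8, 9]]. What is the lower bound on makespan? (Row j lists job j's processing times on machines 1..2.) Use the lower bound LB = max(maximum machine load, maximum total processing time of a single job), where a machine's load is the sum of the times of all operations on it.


Machine loads:
  Machine 1: 5 + 8 + 8 = 21
  Machine 2: 1 + 5 + 9 = 15
Max machine load = 21
Job totals:
  Job 1: 6
  Job 2: 13
  Job 3: 17
Max job total = 17
Lower bound = max(21, 17) = 21

21


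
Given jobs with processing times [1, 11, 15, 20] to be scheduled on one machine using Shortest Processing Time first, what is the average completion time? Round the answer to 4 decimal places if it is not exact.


Sort jobs by processing time (SPT order): [1, 11, 15, 20]
Compute completion times sequentially:
  Job 1: processing = 1, completes at 1
  Job 2: processing = 11, completes at 12
  Job 3: processing = 15, completes at 27
  Job 4: processing = 20, completes at 47
Sum of completion times = 87
Average completion time = 87/4 = 21.75

21.75


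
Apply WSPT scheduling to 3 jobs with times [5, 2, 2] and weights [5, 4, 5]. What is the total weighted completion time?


Compute p/w ratios and sort ascending (WSPT): [(2, 5), (2, 4), (5, 5)]
Compute weighted completion times:
  Job (p=2,w=5): C=2, w*C=5*2=10
  Job (p=2,w=4): C=4, w*C=4*4=16
  Job (p=5,w=5): C=9, w*C=5*9=45
Total weighted completion time = 71

71


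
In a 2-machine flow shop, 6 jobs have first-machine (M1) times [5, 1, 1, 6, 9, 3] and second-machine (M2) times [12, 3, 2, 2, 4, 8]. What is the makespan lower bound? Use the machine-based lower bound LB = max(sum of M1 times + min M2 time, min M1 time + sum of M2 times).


LB1 = sum(M1 times) + min(M2 times) = 25 + 2 = 27
LB2 = min(M1 times) + sum(M2 times) = 1 + 31 = 32
Lower bound = max(LB1, LB2) = max(27, 32) = 32

32


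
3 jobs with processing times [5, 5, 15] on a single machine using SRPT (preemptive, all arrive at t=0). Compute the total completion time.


Since all jobs arrive at t=0, SRPT equals SPT ordering.
SPT order: [5, 5, 15]
Completion times:
  Job 1: p=5, C=5
  Job 2: p=5, C=10
  Job 3: p=15, C=25
Total completion time = 5 + 10 + 25 = 40

40


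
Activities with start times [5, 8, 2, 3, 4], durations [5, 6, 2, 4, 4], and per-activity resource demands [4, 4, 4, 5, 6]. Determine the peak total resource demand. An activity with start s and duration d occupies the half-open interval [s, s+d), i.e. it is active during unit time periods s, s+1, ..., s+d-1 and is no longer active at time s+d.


Each activity i is active on [start_i, start_i + duration_i).
Compute total resource usage per time slot:
  t=0: active resources = [], total = 0
  t=1: active resources = [], total = 0
  t=2: active resources = [4], total = 4
  t=3: active resources = [4, 5], total = 9
  t=4: active resources = [5, 6], total = 11
  t=5: active resources = [4, 5, 6], total = 15
  t=6: active resources = [4, 5, 6], total = 15
  t=7: active resources = [4, 6], total = 10
  t=8: active resources = [4, 4], total = 8
  t=9: active resources = [4, 4], total = 8
  t=10: active resources = [4], total = 4
  t=11: active resources = [4], total = 4
  t=12: active resources = [4], total = 4
  t=13: active resources = [4], total = 4
Peak resource demand = 15

15


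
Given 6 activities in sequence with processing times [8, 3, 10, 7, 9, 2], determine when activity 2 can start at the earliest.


Activity 2 starts after activities 1 through 1 complete.
Predecessor durations: [8]
ES = 8 = 8

8


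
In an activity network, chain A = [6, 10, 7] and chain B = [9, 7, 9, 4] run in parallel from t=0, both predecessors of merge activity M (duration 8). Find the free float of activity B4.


ES(B4) = sum of predecessors on chain B = 25
EF(B4) = ES + duration = 25 + 4 = 29
Successor of B4 is M. ES(M) = max(sum(A), sum(B)) = max(23, 29) = 29
Free float = ES(successor) - EF(current) = 29 - 29 = 0

0


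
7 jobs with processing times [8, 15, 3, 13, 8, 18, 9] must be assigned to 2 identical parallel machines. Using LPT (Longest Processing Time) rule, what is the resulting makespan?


Sort jobs in decreasing order (LPT): [18, 15, 13, 9, 8, 8, 3]
Assign each job to the least loaded machine:
  Machine 1: jobs [18, 9, 8, 3], load = 38
  Machine 2: jobs [15, 13, 8], load = 36
Makespan = max load = 38

38


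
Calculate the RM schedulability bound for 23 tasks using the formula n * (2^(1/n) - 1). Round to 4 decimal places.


Compute 2^(1/23) = 1.0305955448
Subtract 1: 1.0305955448 - 1 = 0.0305955448
Multiply by n: 23 * 0.0305955448 = 0.7036975304
Round to 4 dp: 0.7037

0.7037


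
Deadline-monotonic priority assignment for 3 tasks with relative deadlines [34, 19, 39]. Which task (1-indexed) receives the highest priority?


Sort tasks by relative deadline (ascending):
  Task 2: deadline = 19
  Task 1: deadline = 34
  Task 3: deadline = 39
Priority order (highest first): [2, 1, 3]
Highest priority task = 2

2


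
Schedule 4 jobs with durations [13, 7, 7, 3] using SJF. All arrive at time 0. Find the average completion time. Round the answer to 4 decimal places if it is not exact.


SJF order (ascending): [3, 7, 7, 13]
Completion times:
  Job 1: burst=3, C=3
  Job 2: burst=7, C=10
  Job 3: burst=7, C=17
  Job 4: burst=13, C=30
Average completion = 60/4 = 15.0

15.0


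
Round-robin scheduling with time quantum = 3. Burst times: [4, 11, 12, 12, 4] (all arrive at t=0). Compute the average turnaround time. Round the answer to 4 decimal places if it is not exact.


Time quantum = 3
Execution trace:
  J1 runs 3 units, time = 3
  J2 runs 3 units, time = 6
  J3 runs 3 units, time = 9
  J4 runs 3 units, time = 12
  J5 runs 3 units, time = 15
  J1 runs 1 units, time = 16
  J2 runs 3 units, time = 19
  J3 runs 3 units, time = 22
  J4 runs 3 units, time = 25
  J5 runs 1 units, time = 26
  J2 runs 3 units, time = 29
  J3 runs 3 units, time = 32
  J4 runs 3 units, time = 35
  J2 runs 2 units, time = 37
  J3 runs 3 units, time = 40
  J4 runs 3 units, time = 43
Finish times: [16, 37, 40, 43, 26]
Average turnaround = 162/5 = 32.4

32.4


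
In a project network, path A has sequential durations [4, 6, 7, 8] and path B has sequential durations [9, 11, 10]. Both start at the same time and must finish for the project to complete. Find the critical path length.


Path A total = 4 + 6 + 7 + 8 = 25
Path B total = 9 + 11 + 10 = 30
Critical path = longest path = max(25, 30) = 30

30


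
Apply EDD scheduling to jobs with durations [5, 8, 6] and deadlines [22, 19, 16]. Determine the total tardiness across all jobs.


Sort by due date (EDD order): [(6, 16), (8, 19), (5, 22)]
Compute completion times and tardiness:
  Job 1: p=6, d=16, C=6, tardiness=max(0,6-16)=0
  Job 2: p=8, d=19, C=14, tardiness=max(0,14-19)=0
  Job 3: p=5, d=22, C=19, tardiness=max(0,19-22)=0
Total tardiness = 0

0


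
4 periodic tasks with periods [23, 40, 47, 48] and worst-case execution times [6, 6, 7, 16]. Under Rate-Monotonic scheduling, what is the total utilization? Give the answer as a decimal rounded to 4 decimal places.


Compute individual utilizations (exact fractions):
  Task 1: C/T = 6/23 (approx. 0.2609)
  Task 2: C/T = 6/40 = 3/20 (approx. 0.15)
  Task 3: C/T = 7/47 (approx. 0.1489)
  Task 4: C/T = 16/48 = 1/3 (approx. 0.3333)
Total utilization U = 6/23 + 3/20 + 7/47 + 1/3 = 57929/64860
Rounded to 4 decimal places: U = 0.8931
RM (Liu & Layland) bound for 4 tasks = 0.756828; compare with U = 57929/64860 (approx. 0.893139)
bound < U <= 1, so the RM sufficient condition is not met (inconclusive; an exact test such as response-time analysis is needed).

0.8931


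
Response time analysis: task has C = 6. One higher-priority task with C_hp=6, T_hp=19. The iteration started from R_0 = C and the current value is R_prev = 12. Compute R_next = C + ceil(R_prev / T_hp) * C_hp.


R_next = C + ceil(R_prev / T_hp) * C_hp
ceil(12 / 19) = ceil(0.6316) = 1
Interference = 1 * 6 = 6
R_next = 6 + 6 = 12
R_next = R_prev, so the iteration has converged (response time = 12).

12


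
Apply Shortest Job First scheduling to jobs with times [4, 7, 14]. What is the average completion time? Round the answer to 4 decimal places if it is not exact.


SJF order (ascending): [4, 7, 14]
Completion times:
  Job 1: burst=4, C=4
  Job 2: burst=7, C=11
  Job 3: burst=14, C=25
Average completion = 40/3 = 13.3333

13.3333


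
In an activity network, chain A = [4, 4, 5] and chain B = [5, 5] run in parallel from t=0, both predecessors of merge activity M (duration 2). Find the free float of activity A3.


ES(A3) = sum of predecessors on chain A = 8
EF(A3) = ES + duration = 8 + 5 = 13
Successor of A3 is M. ES(M) = max(sum(A), sum(B)) = max(13, 10) = 13
Free float = ES(successor) - EF(current) = 13 - 13 = 0

0


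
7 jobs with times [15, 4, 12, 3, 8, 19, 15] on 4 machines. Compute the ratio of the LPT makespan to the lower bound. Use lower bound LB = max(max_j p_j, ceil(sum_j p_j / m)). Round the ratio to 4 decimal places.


LPT order: [19, 15, 15, 12, 8, 4, 3]
Machine loads after assignment: [19, 19, 18, 20]
LPT makespan = 20
Lower bound = max(max_job, ceil(total/4)) = max(19, 19) = 19
Ratio = 20 / 19 = 1.0526

1.0526


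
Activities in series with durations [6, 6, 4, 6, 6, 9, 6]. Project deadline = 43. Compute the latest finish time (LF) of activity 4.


LF(activity 4) = deadline - sum of successor durations
Successors: activities 5 through 7 with durations [6, 9, 6]
Sum of successor durations = 21
LF = 43 - 21 = 22

22


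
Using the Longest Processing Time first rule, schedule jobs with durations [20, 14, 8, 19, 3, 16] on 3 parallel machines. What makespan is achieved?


Sort jobs in decreasing order (LPT): [20, 19, 16, 14, 8, 3]
Assign each job to the least loaded machine:
  Machine 1: jobs [20, 3], load = 23
  Machine 2: jobs [19, 8], load = 27
  Machine 3: jobs [16, 14], load = 30
Makespan = max load = 30

30


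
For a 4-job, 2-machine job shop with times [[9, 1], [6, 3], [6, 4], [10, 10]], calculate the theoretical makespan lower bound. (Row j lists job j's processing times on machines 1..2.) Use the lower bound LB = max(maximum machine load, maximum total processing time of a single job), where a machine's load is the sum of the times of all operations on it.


Machine loads:
  Machine 1: 9 + 6 + 6 + 10 = 31
  Machine 2: 1 + 3 + 4 + 10 = 18
Max machine load = 31
Job totals:
  Job 1: 10
  Job 2: 9
  Job 3: 10
  Job 4: 20
Max job total = 20
Lower bound = max(31, 20) = 31

31


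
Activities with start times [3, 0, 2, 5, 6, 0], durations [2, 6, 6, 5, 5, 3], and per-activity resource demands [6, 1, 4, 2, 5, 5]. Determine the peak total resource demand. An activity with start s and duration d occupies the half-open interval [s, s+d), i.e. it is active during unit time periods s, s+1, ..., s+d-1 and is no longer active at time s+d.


Each activity i is active on [start_i, start_i + duration_i).
Compute total resource usage per time slot:
  t=0: active resources = [1, 5], total = 6
  t=1: active resources = [1, 5], total = 6
  t=2: active resources = [1, 4, 5], total = 10
  t=3: active resources = [6, 1, 4], total = 11
  t=4: active resources = [6, 1, 4], total = 11
  t=5: active resources = [1, 4, 2], total = 7
  t=6: active resources = [4, 2, 5], total = 11
  t=7: active resources = [4, 2, 5], total = 11
  t=8: active resources = [2, 5], total = 7
  t=9: active resources = [2, 5], total = 7
  t=10: active resources = [5], total = 5
Peak resource demand = 11

11


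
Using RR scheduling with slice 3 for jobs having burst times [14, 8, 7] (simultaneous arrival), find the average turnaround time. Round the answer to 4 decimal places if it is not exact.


Time quantum = 3
Execution trace:
  J1 runs 3 units, time = 3
  J2 runs 3 units, time = 6
  J3 runs 3 units, time = 9
  J1 runs 3 units, time = 12
  J2 runs 3 units, time = 15
  J3 runs 3 units, time = 18
  J1 runs 3 units, time = 21
  J2 runs 2 units, time = 23
  J3 runs 1 units, time = 24
  J1 runs 3 units, time = 27
  J1 runs 2 units, time = 29
Finish times: [29, 23, 24]
Average turnaround = 76/3 = 25.3333

25.3333


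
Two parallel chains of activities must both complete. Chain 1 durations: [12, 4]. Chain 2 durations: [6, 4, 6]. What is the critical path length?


Path A total = 12 + 4 = 16
Path B total = 6 + 4 + 6 = 16
Critical path = longest path = max(16, 16) = 16

16


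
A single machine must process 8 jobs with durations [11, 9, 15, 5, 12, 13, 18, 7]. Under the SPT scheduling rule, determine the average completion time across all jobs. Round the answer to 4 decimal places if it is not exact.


Sort jobs by processing time (SPT order): [5, 7, 9, 11, 12, 13, 15, 18]
Compute completion times sequentially:
  Job 1: processing = 5, completes at 5
  Job 2: processing = 7, completes at 12
  Job 3: processing = 9, completes at 21
  Job 4: processing = 11, completes at 32
  Job 5: processing = 12, completes at 44
  Job 6: processing = 13, completes at 57
  Job 7: processing = 15, completes at 72
  Job 8: processing = 18, completes at 90
Sum of completion times = 333
Average completion time = 333/8 = 41.625

41.625
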